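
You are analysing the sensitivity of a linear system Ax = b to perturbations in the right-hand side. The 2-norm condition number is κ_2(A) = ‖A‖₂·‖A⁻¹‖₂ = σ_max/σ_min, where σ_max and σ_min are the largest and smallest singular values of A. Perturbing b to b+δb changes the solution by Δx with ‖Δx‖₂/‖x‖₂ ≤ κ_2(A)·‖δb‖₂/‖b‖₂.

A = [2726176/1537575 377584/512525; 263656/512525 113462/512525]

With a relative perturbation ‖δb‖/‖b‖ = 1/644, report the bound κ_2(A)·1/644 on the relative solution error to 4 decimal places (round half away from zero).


form AᵀA = [12892265536/3782619009 1790568400/1260873003; 1790568400/1260873003 248709284/420291001] with trace 89530468/22382361 and determinant 4096/22382361
λ_max, λ_min = (89530468/22382361 ± √8015337987696400/500970083934321)/2 = 4, 1024/22382361
σ_max=√4=2, σ_min=√(1024/22382361)=(32/4731) → κ = 295.6875
κ_2(A)·‖δb‖/‖b‖ = 0.4591

0.4591


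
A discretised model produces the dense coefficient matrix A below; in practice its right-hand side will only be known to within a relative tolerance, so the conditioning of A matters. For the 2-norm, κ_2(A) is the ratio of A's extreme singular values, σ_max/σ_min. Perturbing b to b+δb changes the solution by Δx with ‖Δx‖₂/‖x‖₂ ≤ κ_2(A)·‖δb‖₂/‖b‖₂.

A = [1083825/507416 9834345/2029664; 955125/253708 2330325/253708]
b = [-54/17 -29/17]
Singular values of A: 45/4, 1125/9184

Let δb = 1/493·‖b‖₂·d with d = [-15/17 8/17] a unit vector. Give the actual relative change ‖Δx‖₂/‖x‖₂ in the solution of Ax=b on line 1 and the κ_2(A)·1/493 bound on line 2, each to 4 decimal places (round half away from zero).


σ_max = 45/4, σ_min = 1125/9184
condition number: (45/4) ÷ (1125/9184) = 91.8400
κ_2(A)·‖δb‖/‖b‖ = 0.1863
solve Ax = b  →  x = [-15.1737 6.0335]
2-norm of b is 3.6056; of x, 16.3293
Δx = A⁻¹·δb where δb = 1/493·3.6056·d; ‖Δx‖ = 0.0597
realised ‖Δx‖/‖x‖ = 0.0037
tightness: 0.0037 against a bound of 0.1863 (unrounded ratio ≈ 0.0196)

0.0037
0.1863


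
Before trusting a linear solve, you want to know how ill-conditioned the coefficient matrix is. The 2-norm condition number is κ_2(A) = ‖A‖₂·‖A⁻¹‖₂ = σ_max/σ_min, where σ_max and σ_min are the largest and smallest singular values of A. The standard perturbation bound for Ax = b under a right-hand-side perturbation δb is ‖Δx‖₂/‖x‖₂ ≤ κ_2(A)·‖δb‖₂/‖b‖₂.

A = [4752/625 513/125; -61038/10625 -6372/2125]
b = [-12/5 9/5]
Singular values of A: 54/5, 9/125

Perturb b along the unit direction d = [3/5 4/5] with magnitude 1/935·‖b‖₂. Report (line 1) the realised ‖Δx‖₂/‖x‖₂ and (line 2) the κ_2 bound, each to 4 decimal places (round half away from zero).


σ_max = 54/5, σ_min = 9/125
condition number: (54/5) ÷ (9/125) = 150.0000
worst-case relative error ≤ 150.0000 × 1/935 = 0.1604
solve Ax = b  →  x = [-0.2451 -0.1307]
‖b‖ = 3.0000, ‖x‖ = 0.2778
re-solving with b+δb shifts x by Δx of norm 0.0446
relative error = 0.1604
tightness: 0.1604 against a bound of 0.1604; the bound is attained (ratio 1)

0.1604
0.1604


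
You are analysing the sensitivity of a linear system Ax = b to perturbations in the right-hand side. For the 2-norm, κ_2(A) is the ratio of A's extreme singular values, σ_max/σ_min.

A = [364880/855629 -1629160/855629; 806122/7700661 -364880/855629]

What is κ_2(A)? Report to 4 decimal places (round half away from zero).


M = AᵀA = [6801881764/35276728041 -3357625760/3919636449; -3357625760/3919636449 1658120000/435515161]. tr(M)=83943844/20985561, det(M)=6400/20985561
λ_max, λ_min = (83943844/20985561 ± √7046031715134736/440393770484721)/2 = 4, 1600/20985561
σ_max=√4=2, σ_min=√(1600/20985561)=(40/4581) → κ = 229.0500

229.0500


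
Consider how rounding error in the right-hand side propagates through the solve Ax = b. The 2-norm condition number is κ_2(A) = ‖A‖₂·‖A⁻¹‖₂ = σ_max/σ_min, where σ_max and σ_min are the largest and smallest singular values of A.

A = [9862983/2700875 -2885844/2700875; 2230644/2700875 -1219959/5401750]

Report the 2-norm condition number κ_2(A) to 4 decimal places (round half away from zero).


263.5000

AᵀA = [2433175641/173580625 -709665138/173580625; -709665138/173580625 828094761/694322500]; tr = 422431893/27772900, det = 2313441/694322500
solving λ² − 422431893/27772900·λ + 2313441/694322500 = 0 gives λ = 1521/100, 1521/6943225
κ = σ_max/σ_min = (39/10)/(39/2635) = 263.5000


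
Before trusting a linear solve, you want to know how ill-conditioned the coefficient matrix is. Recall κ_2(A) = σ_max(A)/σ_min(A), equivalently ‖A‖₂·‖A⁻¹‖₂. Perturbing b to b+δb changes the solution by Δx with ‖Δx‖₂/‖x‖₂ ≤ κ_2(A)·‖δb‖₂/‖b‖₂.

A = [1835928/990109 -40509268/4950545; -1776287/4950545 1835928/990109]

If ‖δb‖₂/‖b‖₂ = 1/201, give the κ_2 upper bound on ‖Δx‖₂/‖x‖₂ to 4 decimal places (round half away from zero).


AᵀA = [52005345649/14579355025 -9236553768/583174201; -9236553768/583174201 1026333482704/14579355025]; tr = 641486513/8673025, det = 54700816/216825625
λ_max, λ_min = (641486513/8673025 ± √16457161556549961/3008854506025)/2 = 1849/25, 29584/8673025
κ_2(A) = √(λ_max/λ_min) = √((1849/25) / (29584/8673025)) = 147.2500
bound on ‖Δx‖/‖x‖: κ·ε = 147.2500·1/201 = 0.7326

0.7326


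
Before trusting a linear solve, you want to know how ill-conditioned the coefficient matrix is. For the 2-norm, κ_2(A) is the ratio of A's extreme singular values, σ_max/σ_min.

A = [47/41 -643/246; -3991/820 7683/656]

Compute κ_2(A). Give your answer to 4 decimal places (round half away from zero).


form AᵀA = [10001/400 -57599/960; -57599/960 331777/2304] with trace 9734569/57600 and determinant 28561/57600
λ_max, λ_min = (9734569/57600 ± √94755253161361/3317760000)/2 = 169, 169/57600
κ = σ_max/σ_min = 13/(13/240) = 240.0000

240.0000


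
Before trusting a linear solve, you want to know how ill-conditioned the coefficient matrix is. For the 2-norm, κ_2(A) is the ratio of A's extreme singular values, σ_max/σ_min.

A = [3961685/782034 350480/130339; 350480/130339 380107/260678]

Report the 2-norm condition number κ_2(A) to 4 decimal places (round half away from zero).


M = AᵀA = [69609177625/2116184004 3093686960/176348667; 3093686960/176348667 2200090841/235131556]. tr(M)=154688573/3661218, det(M)=714025/29289744
solving λ² − 154688573/3661218·λ + 714025/29289744 = 0 gives λ = 169/4, 4225/7322436
σ_max=√(169/4)=(13/2), σ_min=√(4225/7322436)=(65/2706) → κ = 270.6000

270.6000


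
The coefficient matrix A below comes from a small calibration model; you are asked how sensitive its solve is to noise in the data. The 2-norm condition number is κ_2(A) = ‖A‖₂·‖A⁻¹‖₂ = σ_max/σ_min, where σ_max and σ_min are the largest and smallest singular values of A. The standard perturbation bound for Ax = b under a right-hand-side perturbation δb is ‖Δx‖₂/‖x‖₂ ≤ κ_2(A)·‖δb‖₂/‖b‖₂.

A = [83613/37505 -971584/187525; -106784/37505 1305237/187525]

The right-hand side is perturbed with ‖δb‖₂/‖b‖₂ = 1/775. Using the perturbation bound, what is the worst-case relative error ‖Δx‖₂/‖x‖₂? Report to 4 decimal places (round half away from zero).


form AᵀA = [56596789/4328077 -678816864/21640385; -678816864/21640385 8146520293/108201925] with trace 735495386/8323225 and determinant 4879681/8323225
char-poly roots: 2209/25 and 2209/332929
κ = σ_max/σ_min = (47/5)/(47/577) = 115.4000
κ_2(A)·‖δb‖/‖b‖ = 0.1489

0.1489


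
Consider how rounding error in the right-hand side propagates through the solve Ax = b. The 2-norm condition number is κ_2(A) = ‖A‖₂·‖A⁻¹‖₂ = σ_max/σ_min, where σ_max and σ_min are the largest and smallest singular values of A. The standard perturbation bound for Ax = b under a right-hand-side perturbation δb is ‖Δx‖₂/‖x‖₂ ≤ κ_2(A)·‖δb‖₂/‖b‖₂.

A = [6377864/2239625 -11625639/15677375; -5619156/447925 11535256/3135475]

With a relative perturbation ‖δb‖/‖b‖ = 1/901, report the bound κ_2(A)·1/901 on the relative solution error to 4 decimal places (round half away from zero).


M = AᵀA = [493783464016/2983890625 -1008094478616/20887234375; -1008094478616/20887234375 2059315143841/146210640625]. tr(M)=42007527809/233937025, det(M)=322417936/233937025
λ_max, λ_min = (42007527809/233937025 ± √1764330690652890418881/54726531665850625)/2 = 4489/25, 71824/9357481
so κ_2 = √((4489/25) / (71824/9357481)) = 152.9500
perturbation bound = 152.9500·1/901 = 0.1698

0.1698


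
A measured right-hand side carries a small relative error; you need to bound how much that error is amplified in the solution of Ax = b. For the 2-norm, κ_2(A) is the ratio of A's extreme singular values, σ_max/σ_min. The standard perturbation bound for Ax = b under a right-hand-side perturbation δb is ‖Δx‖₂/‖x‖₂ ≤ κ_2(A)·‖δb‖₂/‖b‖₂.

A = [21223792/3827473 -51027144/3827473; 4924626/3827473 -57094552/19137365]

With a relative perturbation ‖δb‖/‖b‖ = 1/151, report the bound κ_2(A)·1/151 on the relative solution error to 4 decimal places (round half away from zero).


2.3778

AᵀA = [282392199940/8714782609 -3388528714032/43573913045; -3388528714032/43573913045 40662714745984/217869565225]; tr = 282381773636/1289169025, det = 479785216/1289169025
char-poly roots: 5476/25 and 87616/51566761
κ_2(A) = √(λ_max/λ_min) = √((5476/25) / (87616/51566761)) = 359.0500
perturbation bound = 359.0500·1/151 = 2.3778


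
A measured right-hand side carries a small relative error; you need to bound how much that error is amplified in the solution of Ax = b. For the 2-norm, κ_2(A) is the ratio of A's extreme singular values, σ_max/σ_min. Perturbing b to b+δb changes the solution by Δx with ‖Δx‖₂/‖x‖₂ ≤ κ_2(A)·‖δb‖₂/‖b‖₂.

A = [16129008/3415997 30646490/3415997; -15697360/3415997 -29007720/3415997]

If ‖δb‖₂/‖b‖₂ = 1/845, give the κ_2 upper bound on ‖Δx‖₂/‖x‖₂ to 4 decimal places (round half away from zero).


0.2050

form AᵀA = [602321058304/13875190849 1129182052320/13875190849; 1129182052320/13875190849 2117306978500/13875190849] with trace 9410477636/48011041 and determinant 61465600/48011041
λ_max, λ_min = (9410477636/48011041 ± √88545285227889390096/2305060057903681)/2 = 196, 313600/48011041
κ_2(A) = √(λ_max/λ_min) = √(196 / (313600/48011041)) = 173.2250
worst-case relative error ≤ 173.2250 × 1/845 = 0.2050


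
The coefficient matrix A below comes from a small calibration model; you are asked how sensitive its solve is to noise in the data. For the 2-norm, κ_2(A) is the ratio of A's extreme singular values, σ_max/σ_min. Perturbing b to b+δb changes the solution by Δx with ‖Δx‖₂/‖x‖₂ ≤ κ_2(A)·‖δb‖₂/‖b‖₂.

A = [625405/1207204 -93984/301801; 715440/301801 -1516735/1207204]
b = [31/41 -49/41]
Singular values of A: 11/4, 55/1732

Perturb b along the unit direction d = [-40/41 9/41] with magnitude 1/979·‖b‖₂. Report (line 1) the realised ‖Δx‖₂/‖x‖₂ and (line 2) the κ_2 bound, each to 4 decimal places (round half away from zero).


0.0014
0.0885

largest singular value 11/4, smallest 55/1732
condition number: (11/4) ÷ (55/1732) = 86.6000
bound on ‖Δx‖/‖x‖: κ·ε = 86.6000·1/979 = 0.0885
solve Ax = b  →  x = [-15.1401 -27.6150]
2-norm of b is 1.4142; of x, 31.4930
re-solving with b+δb shifts x by Δx of norm 0.0455
realised ‖Δx‖/‖x‖ = 0.0014
so the bound overstates the realised error by a factor of ≈ 61.2395 (computed from the unrounded values)


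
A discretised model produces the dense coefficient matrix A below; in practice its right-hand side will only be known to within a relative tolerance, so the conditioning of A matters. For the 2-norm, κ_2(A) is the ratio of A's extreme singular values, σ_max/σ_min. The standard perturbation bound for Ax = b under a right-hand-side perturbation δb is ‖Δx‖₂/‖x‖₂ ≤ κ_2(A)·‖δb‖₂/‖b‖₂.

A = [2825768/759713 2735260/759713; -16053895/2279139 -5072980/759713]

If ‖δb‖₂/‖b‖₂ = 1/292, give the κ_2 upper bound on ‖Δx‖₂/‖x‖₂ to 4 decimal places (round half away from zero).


form AᵀA = [1140457535569/17973960489 362037089260/5991320163; 362037089260/5991320163 114936932000/1997106721] with trace 2586076009/21372129 and determinant 5856400/21372129
λ_max, λ_min = (2586076009/21372129 ± √6687288469380265681/456767897992641)/2 = 121, 48400/21372129
κ = σ_max/σ_min = 11/(220/4623) = 231.1500
perturbation bound = 231.1500·1/292 = 0.7916

0.7916


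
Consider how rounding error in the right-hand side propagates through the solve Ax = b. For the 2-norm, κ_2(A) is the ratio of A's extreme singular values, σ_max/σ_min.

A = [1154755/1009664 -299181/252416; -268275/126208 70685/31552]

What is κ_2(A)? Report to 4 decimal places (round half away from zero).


M = AᵀA = [20552365225/3527409664 -5394857895/881852416; -5394857895/881852416 1416183049/220463104]. tr(M)=51380849/4194304, det(M)=30625/16777216
λ_max, λ_min = (51380849/4194304 ± √2639863193400801/17592186044416)/2 = 49/4, 625/4194304
κ = σ_max/σ_min = (7/2)/(25/2048) = 286.7200

286.7200


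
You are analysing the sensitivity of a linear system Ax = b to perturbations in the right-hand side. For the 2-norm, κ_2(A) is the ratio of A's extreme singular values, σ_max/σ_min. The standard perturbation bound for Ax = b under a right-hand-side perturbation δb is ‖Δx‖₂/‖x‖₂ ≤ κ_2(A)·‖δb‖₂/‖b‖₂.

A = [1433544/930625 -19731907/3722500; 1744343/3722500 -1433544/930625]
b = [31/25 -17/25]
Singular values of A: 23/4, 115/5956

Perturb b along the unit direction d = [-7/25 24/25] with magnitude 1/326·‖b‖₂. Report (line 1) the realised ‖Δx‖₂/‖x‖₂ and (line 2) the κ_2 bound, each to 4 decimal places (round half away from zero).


largest singular value 23/4, smallest 115/5956
κ_2(A) = (23/4) / (115/5956) = 297.8000
κ_2(A)·‖δb‖/‖b‖ = 0.9135
solve Ax = b  →  x = [-49.6710 -14.6685]
2-norm of b is 1.4142; of x, 51.7916
δb = ε·‖b‖·d = [-0.0012 0.0042]; solving A·Δx = δb gives ‖Δx‖ = 0.2247
dividing the unrounded norms, ‖Δx‖/‖x‖ = 0.0043
so the bound overstates the realised error by a factor of ≈ 210.5776 (computed from the unrounded values)

0.0043
0.9135


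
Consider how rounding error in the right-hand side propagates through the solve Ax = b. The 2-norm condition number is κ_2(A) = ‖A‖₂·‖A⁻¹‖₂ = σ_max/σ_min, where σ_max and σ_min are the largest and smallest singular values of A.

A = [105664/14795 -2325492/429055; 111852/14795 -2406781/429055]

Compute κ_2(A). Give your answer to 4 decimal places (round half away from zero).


AᵀA = [947030032/8755681 -710240076/8755681; -710240076/8755681 532723321/8755681]; tr = 1479753353/8755681, det = 7311616/8755681
solving λ² − 1479753353/8755681·λ + 7311616/8755681 = 0 gives λ = 169, 43264/8755681
σ_max=√169=13, σ_min=√(43264/8755681)=(208/2959) → κ = 184.9375

184.9375


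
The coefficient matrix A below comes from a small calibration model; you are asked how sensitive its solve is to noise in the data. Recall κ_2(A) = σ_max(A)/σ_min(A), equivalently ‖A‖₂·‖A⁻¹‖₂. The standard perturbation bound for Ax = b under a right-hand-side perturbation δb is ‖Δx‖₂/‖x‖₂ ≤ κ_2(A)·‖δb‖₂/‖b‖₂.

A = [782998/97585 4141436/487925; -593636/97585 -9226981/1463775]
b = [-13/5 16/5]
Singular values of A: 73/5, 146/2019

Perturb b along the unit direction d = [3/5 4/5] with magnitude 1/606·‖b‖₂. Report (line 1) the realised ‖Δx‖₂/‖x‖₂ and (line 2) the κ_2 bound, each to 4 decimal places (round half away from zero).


0.0068
0.3332

σ_max = 73/5, σ_min = 146/2019
condition number: (73/5) ÷ (146/2019) = 201.9000
κ_2(A)·‖δb‖/‖b‖ = 0.3332
solve Ax = b  →  x = [-10.2029 9.3387]
‖b‖₂ = 4.1231 and ‖x‖₂ = 13.8315
re-solving with b+δb shifts x by Δx of norm 0.0941
dividing the unrounded norms, ‖Δx‖/‖x‖ = 0.0068
tightness: 0.0068 against a bound of 0.3332 (unrounded ratio ≈ 0.0204)


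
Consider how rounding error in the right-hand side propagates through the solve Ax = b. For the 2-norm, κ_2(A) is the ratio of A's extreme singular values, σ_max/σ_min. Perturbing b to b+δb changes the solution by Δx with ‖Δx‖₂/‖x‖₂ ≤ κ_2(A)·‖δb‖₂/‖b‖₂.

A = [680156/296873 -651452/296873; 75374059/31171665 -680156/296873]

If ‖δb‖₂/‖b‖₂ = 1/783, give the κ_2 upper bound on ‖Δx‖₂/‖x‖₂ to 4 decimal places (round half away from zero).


0.4734

AᵀA = [12819914509441/1155377763225 -116278789604/11003597745; -116278789604/11003597745 1054699040/104796169]; tr = 29070120601/1373814225, det = 4477456/1373814225
eigenvalues of AᵀA: λ = (tr ± √(tr²−4·det))/2 = 529/25, 8464/54952569
σ_max=√(529/25)=(23/5), σ_min=√(8464/54952569)=(92/7413) → κ = 370.6500
perturbation bound = 370.6500·1/783 = 0.4734


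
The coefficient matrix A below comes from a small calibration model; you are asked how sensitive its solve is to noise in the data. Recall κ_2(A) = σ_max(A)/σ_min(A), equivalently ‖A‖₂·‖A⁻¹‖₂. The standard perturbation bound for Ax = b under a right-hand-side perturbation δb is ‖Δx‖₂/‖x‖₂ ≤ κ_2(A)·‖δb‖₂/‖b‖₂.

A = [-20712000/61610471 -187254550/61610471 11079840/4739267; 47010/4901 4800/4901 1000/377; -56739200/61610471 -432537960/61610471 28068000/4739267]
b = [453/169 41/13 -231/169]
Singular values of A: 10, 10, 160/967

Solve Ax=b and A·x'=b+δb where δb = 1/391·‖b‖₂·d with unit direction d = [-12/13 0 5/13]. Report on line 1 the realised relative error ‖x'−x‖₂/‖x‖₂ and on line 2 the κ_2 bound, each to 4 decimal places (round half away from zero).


from the listed singular values, σ₁ = 10, σ_n = 160/967
κ_2(A) = 10 / (160/967) = 60.4375
κ_2(A)·‖δb‖/‖b‖ = 0.1546
solve Ax = b  →  x = [5.1141 -11.4939 -13.0606]
2-norm of b is 4.3589; of x, 18.1340
Δx = A⁻¹·δb where δb = 1/391·4.3589·d; ‖Δx‖ = 0.0674
relative error = 0.0037
tightness: 0.0037 against a bound of 0.1546 (unrounded ratio ≈ 0.0240)

0.0037
0.1546


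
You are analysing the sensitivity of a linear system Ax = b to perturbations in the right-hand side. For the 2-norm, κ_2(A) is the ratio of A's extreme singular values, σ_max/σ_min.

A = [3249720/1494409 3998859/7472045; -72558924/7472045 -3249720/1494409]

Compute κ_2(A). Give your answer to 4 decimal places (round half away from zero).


form AᵀA = [3289003244496/33213240025 29600399592/1328529601; 29600399592/1328529601 166572204201/33213240025] with trace 2055666537/19758025 and determinant 108243216/493950625
eigenvalues of AᵀA: λ = (tr ± √(tr²−4·det))/2 = 2601/25, 41616/19758025
κ_2(A) = √(λ_max/λ_min) = √((2601/25) / (41616/19758025)) = 222.2500

222.2500


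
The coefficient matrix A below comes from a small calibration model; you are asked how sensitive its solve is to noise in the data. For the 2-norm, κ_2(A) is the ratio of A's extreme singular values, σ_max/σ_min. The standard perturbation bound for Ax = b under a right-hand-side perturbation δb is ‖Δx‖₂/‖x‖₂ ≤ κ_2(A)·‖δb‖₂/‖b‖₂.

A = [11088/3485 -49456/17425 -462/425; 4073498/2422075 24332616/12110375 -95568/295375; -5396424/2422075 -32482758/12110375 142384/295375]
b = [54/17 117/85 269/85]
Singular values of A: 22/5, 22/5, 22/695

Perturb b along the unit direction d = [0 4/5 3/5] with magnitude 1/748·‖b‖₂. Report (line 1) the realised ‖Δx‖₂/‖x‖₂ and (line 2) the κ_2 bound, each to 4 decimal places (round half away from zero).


0.0021
0.1858

σ_max = 22/5, σ_min = 22/695
κ_2(A) = (22/5) / (22/695) = 139.0000
worst-case relative error ≤ 139.0000 × 1/748 = 0.1858
solve Ax = b  →  x = [26.1652 -6.5860 90.8545]
‖b‖ = 4.6904, ‖x‖ = 94.7763
Δx = A⁻¹·δb where δb = 1/748·4.6904·d; ‖Δx‖ = 0.1981
dividing the unrounded norms, ‖Δx‖/‖x‖ = 0.0021
tightness: 0.0021 against a bound of 0.1858 (unrounded ratio ≈ 0.0112)


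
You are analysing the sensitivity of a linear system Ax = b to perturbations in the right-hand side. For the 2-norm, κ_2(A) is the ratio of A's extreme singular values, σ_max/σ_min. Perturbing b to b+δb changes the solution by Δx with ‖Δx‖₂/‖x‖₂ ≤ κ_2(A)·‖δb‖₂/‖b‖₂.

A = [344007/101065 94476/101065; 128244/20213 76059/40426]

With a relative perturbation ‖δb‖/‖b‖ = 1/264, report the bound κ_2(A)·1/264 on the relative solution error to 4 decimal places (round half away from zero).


0.4504

form AᵀA = [1832193441/35343025 534348738/35343025; 534348738/35343025 623969361/141372100] with trace 318109725/5654884 and determinant 1265625/5654884
solving λ² − 318109725/5654884·λ + 1265625/5654884 = 0 gives λ = 225/4, 5625/1413721
κ_2(A) = √(λ_max/λ_min) = √((225/4) / (5625/1413721)) = 118.9000
perturbation bound = 118.9000·1/264 = 0.4504


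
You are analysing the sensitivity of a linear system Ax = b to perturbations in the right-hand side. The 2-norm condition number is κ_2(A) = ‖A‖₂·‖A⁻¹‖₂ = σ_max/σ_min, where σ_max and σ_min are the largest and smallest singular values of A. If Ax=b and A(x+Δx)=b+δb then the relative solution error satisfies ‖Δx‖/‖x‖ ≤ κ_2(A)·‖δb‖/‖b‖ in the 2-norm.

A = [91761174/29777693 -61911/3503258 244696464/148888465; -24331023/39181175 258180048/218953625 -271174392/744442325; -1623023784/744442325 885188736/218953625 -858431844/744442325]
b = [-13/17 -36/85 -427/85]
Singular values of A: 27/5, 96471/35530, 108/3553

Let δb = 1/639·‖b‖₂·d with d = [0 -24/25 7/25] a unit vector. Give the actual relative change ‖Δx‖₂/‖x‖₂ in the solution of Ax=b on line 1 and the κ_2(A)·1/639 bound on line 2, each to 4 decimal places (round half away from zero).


largest singular value 27/5, smallest 108/3553
condition number: (27/5) ÷ (108/3553) = 177.6500
perturbation bound = 177.6500·1/639 = 0.2780
solve Ax = b  →  x = [15.2824 -1.3109 -29.1339]
‖b‖ = 5.0990, ‖x‖ = 32.9250
Δx = A⁻¹·δb where δb = 1/639·5.0990·d; ‖Δx‖ = 0.2625
dividing the unrounded norms, ‖Δx‖/‖x‖ = 0.0080
tightness: 0.0080 against a bound of 0.2780 (unrounded ratio ≈ 0.0287)

0.0080
0.2780


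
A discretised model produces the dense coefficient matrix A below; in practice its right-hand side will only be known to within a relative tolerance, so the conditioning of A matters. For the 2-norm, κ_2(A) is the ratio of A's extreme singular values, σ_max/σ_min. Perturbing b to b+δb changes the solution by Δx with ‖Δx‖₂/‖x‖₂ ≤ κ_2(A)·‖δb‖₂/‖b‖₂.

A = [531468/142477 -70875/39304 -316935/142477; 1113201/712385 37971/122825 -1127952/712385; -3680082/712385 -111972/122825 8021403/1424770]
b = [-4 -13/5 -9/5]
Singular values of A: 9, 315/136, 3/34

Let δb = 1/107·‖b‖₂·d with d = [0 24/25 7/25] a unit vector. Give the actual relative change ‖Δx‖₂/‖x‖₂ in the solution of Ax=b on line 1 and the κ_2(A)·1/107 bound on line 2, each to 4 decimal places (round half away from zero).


0.0159
0.9533

σ_max = 9, σ_min = 3/34
κ = σ_max/σ_min = 9/(3/34) = 102.0000
bound on ‖Δx‖/‖x‖: κ·ε = 102.0000·1/107 = 0.9533
solve Ax = b  →  x = [-21.3306 -14.4762 -22.2360]
2-norm of b is 5.0990; of x, 34.0440
re-solving with b+δb shifts x by Δx of norm 0.5401
realised ‖Δx‖/‖x‖ = 0.0159
so the bound overstates the realised error by a factor of ≈ 60.0892 (computed from the unrounded values)


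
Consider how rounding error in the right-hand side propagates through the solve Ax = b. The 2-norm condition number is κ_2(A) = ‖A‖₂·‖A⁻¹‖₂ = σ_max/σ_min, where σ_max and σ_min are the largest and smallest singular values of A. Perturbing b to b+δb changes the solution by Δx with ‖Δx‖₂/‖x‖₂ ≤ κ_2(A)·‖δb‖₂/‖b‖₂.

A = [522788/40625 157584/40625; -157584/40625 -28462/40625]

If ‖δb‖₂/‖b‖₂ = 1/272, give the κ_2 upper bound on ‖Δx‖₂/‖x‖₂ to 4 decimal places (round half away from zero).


0.1195

form AᵀA = [477024016/2640625 138989088/2640625; 138989088/2640625 41028484/2640625] with trace 828884/4225 and determinant 153664/4225
solving λ² − 828884/4225·λ + 153664/4225 = 0 gives λ = 196, 784/4225
κ = σ_max/σ_min = 14/(28/65) = 32.5000
perturbation bound = 32.5000·1/272 = 0.1195


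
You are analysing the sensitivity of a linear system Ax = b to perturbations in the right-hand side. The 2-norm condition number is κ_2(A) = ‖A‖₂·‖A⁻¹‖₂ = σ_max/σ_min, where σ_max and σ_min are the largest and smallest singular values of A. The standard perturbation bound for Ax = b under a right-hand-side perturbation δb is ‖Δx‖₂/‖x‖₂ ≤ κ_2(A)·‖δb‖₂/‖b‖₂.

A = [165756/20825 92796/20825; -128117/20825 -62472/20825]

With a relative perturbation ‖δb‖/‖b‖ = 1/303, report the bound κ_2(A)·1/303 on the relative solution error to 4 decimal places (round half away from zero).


0.1213

M = AᵀA = [1755560689/17347225 187081752/3469445; 187081752/3469445 500553936/17347225]. tr(M)=312265/2401, det(M)=18766224/1500625
eigenvalues of AᵀA: λ = (tr ± √(tr²−4·det))/2 = 3249/25, 5776/60025
so κ_2 = √((3249/25) / (5776/60025)) = 36.7500
worst-case relative error ≤ 36.7500 × 1/303 = 0.1213


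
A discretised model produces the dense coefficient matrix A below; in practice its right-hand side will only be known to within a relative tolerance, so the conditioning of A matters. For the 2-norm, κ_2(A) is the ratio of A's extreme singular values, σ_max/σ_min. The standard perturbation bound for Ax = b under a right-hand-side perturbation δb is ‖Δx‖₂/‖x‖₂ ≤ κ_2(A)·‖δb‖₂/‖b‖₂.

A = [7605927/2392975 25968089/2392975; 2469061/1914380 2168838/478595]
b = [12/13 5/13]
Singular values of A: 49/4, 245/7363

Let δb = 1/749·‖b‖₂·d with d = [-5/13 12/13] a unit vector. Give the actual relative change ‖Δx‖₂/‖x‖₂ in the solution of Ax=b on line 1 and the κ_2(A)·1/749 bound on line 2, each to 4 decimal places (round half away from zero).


from the listed singular values, σ₁ = 49/4, σ_n = 245/7363
condition number: (49/4) ÷ (245/7363) = 368.1500
worst-case relative error ≤ 368.1500 × 1/749 = 0.4915
solve Ax = b  →  x = [0.0229 0.0784]
2-norm of b is 1.0000; of x, 0.0816
Δx = A⁻¹·δb where δb = 1/749·1.0000·d; ‖Δx‖ = 0.0401
dividing the unrounded norms, ‖Δx‖/‖x‖ = 0.4915
so the bound is sharp here: realised error equals the bound

0.4915
0.4915


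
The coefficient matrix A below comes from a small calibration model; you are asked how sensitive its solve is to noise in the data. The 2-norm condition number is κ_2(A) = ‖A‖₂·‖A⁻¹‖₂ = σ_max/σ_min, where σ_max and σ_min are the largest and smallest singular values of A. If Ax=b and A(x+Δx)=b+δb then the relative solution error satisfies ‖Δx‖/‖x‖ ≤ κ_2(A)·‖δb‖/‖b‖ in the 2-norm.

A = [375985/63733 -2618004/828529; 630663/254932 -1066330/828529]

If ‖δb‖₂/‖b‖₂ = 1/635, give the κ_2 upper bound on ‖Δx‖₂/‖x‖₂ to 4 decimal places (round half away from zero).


M = AᵀA = [2659571343169/64990324624 -177300608175/8123790578; -177300608175/8123790578 47284050964/4061895289]. tr(M)=11820471137/224880016, det(M)=707281/14055001
solving λ² − 11820471137/224880016·λ + 707281/14055001 = 0 gives λ = 841/16, 13456/14055001
so κ_2 = √((841/16) / (13456/14055001)) = 234.3125
perturbation bound = 234.3125·1/635 = 0.3690

0.3690


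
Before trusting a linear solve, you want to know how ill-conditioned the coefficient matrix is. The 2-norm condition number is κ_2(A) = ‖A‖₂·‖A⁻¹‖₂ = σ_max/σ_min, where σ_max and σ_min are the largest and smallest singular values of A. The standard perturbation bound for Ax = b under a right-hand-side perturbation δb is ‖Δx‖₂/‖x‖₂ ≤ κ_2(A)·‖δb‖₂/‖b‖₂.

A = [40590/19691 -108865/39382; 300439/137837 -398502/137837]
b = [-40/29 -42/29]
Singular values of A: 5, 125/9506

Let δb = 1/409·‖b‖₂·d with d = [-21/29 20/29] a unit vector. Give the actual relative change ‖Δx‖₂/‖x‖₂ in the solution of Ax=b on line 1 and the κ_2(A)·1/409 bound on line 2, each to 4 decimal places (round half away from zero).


largest singular value 5, smallest 125/9506
κ_2(A) = 5 / (125/9506) = 380.2400
bound on ‖Δx‖/‖x‖: κ·ε = 380.2400·1/409 = 0.9297
solve Ax = b  →  x = [-0.2400 0.3200]
‖b‖ = 2.0000, ‖x‖ = 0.4000
δb = ε·‖b‖·d = [-0.0035 0.0034]; solving A·Δx = δb gives ‖Δx‖ = 0.3719
realised ‖Δx‖/‖x‖ = 0.9297
so the bound is sharp here: realised error equals the bound

0.9297
0.9297


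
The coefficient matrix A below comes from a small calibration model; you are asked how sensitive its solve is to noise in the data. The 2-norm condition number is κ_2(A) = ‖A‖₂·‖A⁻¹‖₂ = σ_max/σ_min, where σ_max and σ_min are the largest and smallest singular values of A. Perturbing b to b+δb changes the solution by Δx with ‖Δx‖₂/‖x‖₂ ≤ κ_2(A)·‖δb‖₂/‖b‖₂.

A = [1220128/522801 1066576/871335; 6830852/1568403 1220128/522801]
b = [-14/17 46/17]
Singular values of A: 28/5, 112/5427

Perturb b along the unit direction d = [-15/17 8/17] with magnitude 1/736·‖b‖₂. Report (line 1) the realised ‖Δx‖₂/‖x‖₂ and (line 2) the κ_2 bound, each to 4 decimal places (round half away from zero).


0.0019
0.3687

largest singular value 28/5, smallest 112/5427
condition number: (28/5) ÷ (112/5427) = 271.3500
perturbation bound = 271.3500·1/736 = 0.3687
solve Ax = b  →  x = [-45.2899 85.6775]
2-norm of b is 2.8284; of x, 96.9114
Δx = A⁻¹·δb where δb = 1/736·2.8284·d; ‖Δx‖ = 0.1862
dividing the unrounded norms, ‖Δx‖/‖x‖ = 0.0019
realised/bound (from unrounded values) ≈ 0.0052


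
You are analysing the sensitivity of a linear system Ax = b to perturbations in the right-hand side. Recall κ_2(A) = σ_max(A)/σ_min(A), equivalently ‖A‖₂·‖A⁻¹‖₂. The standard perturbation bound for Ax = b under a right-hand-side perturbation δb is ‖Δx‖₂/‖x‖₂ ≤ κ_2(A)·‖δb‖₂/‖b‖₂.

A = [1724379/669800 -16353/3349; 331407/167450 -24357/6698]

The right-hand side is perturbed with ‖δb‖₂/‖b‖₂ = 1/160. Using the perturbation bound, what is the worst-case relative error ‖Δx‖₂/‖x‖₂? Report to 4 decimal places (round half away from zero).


0.9850

form AᵀA = [189230901201/17945281600 -8868586077/448632040; -8868586077/448632040 1662945885/44863204] with trace 2956433409/62094400 and determinant 22667121/248377600
char-poly roots: 4761/100 and 4761/2483776
κ = σ_max/σ_min = (69/10)/(69/1576) = 157.6000
perturbation bound = 157.6000·1/160 = 0.9850


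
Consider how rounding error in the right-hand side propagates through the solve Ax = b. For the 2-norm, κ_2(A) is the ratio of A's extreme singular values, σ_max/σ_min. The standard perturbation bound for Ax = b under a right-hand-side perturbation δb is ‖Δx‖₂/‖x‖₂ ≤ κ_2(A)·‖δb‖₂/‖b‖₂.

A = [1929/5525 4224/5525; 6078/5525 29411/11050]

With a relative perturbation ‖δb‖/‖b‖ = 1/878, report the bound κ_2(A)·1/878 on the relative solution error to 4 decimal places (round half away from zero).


form AᵀA = [65061/48841 156045/48841; 156045/48841 1498201/195364] with trace 10405/1156 and determinant 9/1156
λ_max, λ_min = (10405/1156 ± √108222409/1336336)/2 = 9, 1/1156
σ_max=√9=3, σ_min=√(1/1156)=(1/34) → κ = 102.0000
worst-case relative error ≤ 102.0000 × 1/878 = 0.1162

0.1162


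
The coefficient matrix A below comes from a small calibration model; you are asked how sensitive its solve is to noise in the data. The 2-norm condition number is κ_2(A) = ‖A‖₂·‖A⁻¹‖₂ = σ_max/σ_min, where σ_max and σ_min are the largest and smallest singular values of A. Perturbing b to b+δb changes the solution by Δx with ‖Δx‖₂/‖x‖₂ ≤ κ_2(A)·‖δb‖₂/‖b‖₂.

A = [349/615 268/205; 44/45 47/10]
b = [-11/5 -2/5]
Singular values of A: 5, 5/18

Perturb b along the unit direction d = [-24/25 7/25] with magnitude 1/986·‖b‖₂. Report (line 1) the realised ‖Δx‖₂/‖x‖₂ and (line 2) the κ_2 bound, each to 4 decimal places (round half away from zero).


from the listed singular values, σ₁ = 5, σ_n = 5/18
κ_2(A) = 5 / (5/18) = 18.0000
bound on ‖Δx‖/‖x‖: κ·ε = 18.0000·1/986 = 0.0183
solve Ax = b  →  x = [-7.0683 1.3854]
‖b‖ = 2.2361, ‖x‖ = 7.2028
with δb = [-0.0022 0.0006], A·Δx = δb → ‖Δx‖ = 0.0082
realised ‖Δx‖/‖x‖ = 0.0011
realised/bound (from unrounded values) ≈ 0.0621

0.0011
0.0183


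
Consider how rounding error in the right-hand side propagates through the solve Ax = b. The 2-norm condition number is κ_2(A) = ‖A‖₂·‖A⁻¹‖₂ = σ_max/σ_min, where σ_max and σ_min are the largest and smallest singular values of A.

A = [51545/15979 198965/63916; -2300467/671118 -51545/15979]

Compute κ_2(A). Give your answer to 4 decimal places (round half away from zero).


M = AᵀA = [11865513829/535552164 538078255/25502484; 538078255/25502484 97618625/4857616]. tr(M)=107624101/2547216, det(M)=714025/10188864
λ_max, λ_min = (107624101/2547216 ± √11581128340153801/6488309350656)/2 = 169/4, 4225/2547216
κ = σ_max/σ_min = (13/2)/(65/1596) = 159.6000

159.6000


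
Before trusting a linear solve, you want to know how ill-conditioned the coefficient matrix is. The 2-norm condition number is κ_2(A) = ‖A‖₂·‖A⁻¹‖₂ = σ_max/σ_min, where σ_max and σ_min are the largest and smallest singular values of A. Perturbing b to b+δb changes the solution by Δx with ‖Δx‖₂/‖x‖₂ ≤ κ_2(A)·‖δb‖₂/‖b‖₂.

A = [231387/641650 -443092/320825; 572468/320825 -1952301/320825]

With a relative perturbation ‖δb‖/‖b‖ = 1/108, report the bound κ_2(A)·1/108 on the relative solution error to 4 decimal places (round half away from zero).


form AᵀA = [162334133/48984500 -139071114/12246125; -139071114/12246125 476836373/12246125] with trace 16557437/391876 and determinant 28561/391876
λ_max, λ_min = (16557437/391876 ± √274103950527225/153566799376)/2 = 169/4, 169/97969
so κ_2 = √((169/4) / (169/97969)) = 156.5000
perturbation bound = 156.5000·1/108 = 1.4491

1.4491


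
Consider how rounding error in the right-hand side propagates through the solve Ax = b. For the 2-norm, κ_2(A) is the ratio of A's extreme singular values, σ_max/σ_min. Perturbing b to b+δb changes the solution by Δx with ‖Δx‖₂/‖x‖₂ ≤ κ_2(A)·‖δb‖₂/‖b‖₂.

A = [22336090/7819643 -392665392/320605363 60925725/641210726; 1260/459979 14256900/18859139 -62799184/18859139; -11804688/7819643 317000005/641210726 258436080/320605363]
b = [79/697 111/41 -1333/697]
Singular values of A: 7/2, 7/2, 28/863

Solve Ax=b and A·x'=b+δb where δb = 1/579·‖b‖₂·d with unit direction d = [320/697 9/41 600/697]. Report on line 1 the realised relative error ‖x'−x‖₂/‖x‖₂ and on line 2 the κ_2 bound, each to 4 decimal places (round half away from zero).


0.0057
0.1863

largest singular value 7/2, smallest 28/863
condition number: (7/2) ÷ (28/863) = 107.8750
κ_2(A)·‖δb‖/‖b‖ = 0.1863
solve Ax = b  →  x = [-11.5907 -27.6757 -7.1056]
2-norm of b is 3.3166; of x, 30.8347
with δb = [0.0026 0.0013 0.0049], A·Δx = δb → ‖Δx‖ = 0.1766
dividing the unrounded norms, ‖Δx‖/‖x‖ = 0.0057
realised/bound (from unrounded values) ≈ 0.0307


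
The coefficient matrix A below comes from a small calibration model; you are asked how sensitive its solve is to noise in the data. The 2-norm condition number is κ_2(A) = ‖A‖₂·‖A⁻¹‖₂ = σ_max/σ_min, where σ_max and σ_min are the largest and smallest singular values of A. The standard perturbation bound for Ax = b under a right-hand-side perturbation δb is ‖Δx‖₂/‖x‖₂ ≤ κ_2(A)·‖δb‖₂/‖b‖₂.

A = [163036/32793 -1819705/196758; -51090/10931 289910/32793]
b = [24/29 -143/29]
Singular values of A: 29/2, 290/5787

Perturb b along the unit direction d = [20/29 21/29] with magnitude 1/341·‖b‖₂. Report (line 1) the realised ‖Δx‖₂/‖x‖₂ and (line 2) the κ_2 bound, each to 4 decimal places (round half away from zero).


0.0049
0.8485

σ_max = 29/2, σ_min = 290/5787
κ = σ_max/σ_min = (29/2)/(290/5787) = 289.3500
worst-case relative error ≤ 289.3500 × 1/341 = 0.8485
solve Ax = b  →  x = [-52.6927 -28.4154]
‖b‖ = 5.0000, ‖x‖ = 59.8662
re-solving with b+δb shifts x by Δx of norm 0.2926
relative error = 0.0049
tightness: 0.0049 against a bound of 0.8485 (unrounded ratio ≈ 0.0058)


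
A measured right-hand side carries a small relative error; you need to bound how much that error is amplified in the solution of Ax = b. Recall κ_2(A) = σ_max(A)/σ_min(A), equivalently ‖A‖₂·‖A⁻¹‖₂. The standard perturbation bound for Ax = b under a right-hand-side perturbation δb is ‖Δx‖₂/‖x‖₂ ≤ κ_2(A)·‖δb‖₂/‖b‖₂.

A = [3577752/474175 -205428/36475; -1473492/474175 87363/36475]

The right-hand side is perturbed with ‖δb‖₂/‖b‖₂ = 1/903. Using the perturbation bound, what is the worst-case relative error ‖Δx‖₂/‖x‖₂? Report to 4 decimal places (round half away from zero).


AᵀA = [88588686672/1330425625 -66438393804/1330425625; -66438393804/1330425625 49832956953/1330425625]; tr = 1107373149/10643405, det = 432972864/1330425625
solving λ² − 1107373149/10643405·λ + 432972864/1330425625 = 0 gives λ = 2601/25, 166464/53217025
σ_max=√(2601/25)=(51/5), σ_min=√(166464/53217025)=(408/7295) → κ = 182.3750
perturbation bound = 182.3750·1/903 = 0.2020

0.2020


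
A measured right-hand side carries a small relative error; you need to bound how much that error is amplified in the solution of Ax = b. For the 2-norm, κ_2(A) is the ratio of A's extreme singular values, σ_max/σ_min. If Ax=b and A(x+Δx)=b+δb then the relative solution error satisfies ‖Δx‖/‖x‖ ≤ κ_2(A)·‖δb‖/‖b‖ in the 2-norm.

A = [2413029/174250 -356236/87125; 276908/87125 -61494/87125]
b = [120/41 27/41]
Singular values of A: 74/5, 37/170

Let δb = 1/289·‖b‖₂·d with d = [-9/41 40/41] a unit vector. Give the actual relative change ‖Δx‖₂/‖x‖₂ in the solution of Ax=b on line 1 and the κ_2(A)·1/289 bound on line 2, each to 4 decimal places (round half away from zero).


from the listed singular values, σ₁ = 74/5, σ_n = 37/170
κ_2(A) = (74/5) / (37/170) = 68.0000
worst-case relative error ≤ 68.0000 × 1/289 = 0.2353
solve Ax = b  →  x = [0.1946 -0.0568]
‖b‖₂ = 3.0000 and ‖x‖₂ = 0.2027
Δx = A⁻¹·δb where δb = 1/289·3.0000·d; ‖Δx‖ = 0.0477
dividing the unrounded norms, ‖Δx‖/‖x‖ = 0.2353
tightness: 0.2353 against a bound of 0.2353; the bound is attained (ratio 1)

0.2353
0.2353


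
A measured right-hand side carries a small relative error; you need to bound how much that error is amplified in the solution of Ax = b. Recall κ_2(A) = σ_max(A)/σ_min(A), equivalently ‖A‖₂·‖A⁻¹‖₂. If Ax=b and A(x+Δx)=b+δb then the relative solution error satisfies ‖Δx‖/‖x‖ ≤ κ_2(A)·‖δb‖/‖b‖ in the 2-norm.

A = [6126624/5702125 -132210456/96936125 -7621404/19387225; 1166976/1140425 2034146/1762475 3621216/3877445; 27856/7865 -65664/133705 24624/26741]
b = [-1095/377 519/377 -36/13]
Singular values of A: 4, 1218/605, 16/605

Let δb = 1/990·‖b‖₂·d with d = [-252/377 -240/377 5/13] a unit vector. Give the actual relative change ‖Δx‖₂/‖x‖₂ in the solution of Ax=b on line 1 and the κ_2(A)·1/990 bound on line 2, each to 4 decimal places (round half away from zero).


0.0971
0.1528

σ_max = 4, σ_min = 16/605
condition number: 4 ÷ (16/605) = 151.2500
perturbation bound = 151.2500·1/990 = 0.1528
solve Ax = b  →  x = [-0.7200 1.4137 0.5160]
‖b‖ = 4.2426, ‖x‖ = 1.6682
δb = ε·‖b‖·d = [-0.0029 -0.0027 0.0016]; solving A·Δx = δb gives ‖Δx‖ = 0.1620
dividing the unrounded norms, ‖Δx‖/‖x‖ = 0.0971
so the bound overstates the realised error by a factor of ≈ 1.5728 (computed from the unrounded values)
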